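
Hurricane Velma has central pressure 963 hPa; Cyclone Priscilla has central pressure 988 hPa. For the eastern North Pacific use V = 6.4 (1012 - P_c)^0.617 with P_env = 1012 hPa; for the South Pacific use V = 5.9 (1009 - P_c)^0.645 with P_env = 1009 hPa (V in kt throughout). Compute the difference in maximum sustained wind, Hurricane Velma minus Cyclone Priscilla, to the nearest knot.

29 kt

Hurricane Velma: ΔP = 49; V ≈ 6.4 × 49^0.617 ≈ 70.64 kt.
Cyclone Priscilla: ΔP = 21; V ≈ 5.9 × 21^0.645 ≈ 42.04 kt.
Difference ≈ 70.64 − 42.04 = 28.60 → 29 kt.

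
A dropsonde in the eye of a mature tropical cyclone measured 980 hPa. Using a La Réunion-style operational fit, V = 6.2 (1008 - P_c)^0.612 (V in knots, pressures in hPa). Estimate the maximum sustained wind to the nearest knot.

ΔP = 1008 − 980 = 28 hPa.
28^0.612 ≈ 7.685.
V ≈ 6.2 × 7.685 ≈ 47.6 kt.

48 kt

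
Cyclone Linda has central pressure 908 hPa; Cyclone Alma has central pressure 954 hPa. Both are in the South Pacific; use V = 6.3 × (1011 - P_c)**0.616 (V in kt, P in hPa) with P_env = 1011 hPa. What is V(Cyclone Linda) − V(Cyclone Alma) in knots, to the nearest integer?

Cyclone Linda: ΔP = 103; V ≈ 6.3 × 103^0.616 ≈ 109.46 kt.
Cyclone Alma: ΔP = 57; V ≈ 6.3 × 57^0.616 ≈ 76.03 kt.
Difference ≈ 109.46 − 76.03 = 33.43 → 33 kt.

33 kt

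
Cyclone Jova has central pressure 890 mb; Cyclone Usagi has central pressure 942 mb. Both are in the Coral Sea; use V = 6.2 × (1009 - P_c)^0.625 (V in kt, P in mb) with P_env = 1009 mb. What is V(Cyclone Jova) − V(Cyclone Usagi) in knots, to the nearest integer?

Cyclone Jova: ΔP = 119; V ≈ 6.2 × 119^0.625 ≈ 122.92 kt.
Cyclone Usagi: ΔP = 67; V ≈ 6.2 × 67^0.625 ≈ 85.84 kt.
Difference ≈ 122.92 − 85.84 = 37.08 → 37 kt.

37 kt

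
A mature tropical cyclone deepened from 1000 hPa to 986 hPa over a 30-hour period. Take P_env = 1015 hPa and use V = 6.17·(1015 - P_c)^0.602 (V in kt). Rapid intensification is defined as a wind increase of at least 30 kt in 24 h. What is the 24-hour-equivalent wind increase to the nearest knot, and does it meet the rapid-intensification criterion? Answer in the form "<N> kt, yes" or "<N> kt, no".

V₁: ΔP = 15, V ≈ 6.17 × 15^0.602 ≈ 31.50 kt.
V₂: ΔP = 29, V ≈ 6.17 × 29^0.602 ≈ 46.84 kt.
ΔV over 30 h = 15.34 kt → 24 h equivalent = 15.34 × 24/30 ≈ 12.27 kt.
12 kt < 30 kt ⇒ not rapid intensification.

12 kt, no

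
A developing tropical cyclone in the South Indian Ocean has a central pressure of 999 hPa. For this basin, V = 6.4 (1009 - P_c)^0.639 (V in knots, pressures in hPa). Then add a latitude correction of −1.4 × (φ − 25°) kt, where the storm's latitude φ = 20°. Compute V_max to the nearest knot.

35 kt

ΔP = 1009 − 999 = 10 hPa.
10^0.639 ≈ 4.355.
V ≈ 6.4 × 4.355 ≈ 27.9 kt.
Latitude correction: −1.4 × (20 − 25) = 7 kt.
Corrected V ≈ 34.9 kt → 35 kt.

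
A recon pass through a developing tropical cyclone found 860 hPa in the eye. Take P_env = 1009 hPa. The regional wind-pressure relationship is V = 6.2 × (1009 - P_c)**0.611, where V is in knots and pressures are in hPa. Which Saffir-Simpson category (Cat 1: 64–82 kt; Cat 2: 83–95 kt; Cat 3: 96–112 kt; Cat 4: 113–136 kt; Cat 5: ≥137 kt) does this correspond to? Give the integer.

4

ΔP = 1009 − 860 = 149 hPa.
V ≈ 6.2 × 149^0.611 = 6.2 × 21.27 ≈ 132 kt.
132 kt falls in the Category 4 band.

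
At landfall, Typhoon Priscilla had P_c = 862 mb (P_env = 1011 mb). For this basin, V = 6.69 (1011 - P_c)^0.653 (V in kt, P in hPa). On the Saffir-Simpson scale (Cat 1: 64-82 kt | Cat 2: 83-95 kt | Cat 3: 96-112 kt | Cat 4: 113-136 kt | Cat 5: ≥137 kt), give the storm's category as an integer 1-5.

ΔP = 1011 − 862 = 149 mb.
V ≈ 6.69 × 149^0.653 = 6.69 × 26.25 ≈ 176 kt.
176 kt falls in the Category 5 band.

5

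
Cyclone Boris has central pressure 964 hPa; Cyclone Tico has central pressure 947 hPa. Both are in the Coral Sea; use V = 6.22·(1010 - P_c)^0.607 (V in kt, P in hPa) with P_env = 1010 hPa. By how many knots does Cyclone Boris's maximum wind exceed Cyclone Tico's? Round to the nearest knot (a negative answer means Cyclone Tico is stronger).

Cyclone Boris: ΔP = 46; V ≈ 6.22 × 46^0.607 ≈ 63.55 kt.
Cyclone Tico: ΔP = 63; V ≈ 6.22 × 63^0.607 ≈ 76.91 kt.
Difference ≈ 63.55 − 76.91 = -13.36 → -13 kt.

-13 kt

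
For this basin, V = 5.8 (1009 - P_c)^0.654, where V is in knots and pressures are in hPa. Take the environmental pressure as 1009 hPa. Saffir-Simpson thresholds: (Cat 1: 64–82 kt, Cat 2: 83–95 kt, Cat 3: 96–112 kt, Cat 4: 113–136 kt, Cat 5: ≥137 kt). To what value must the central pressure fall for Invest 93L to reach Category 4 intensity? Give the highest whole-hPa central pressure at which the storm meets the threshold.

Category 4 begins at V = 113 kt.
Required ΔP = (113/5.8)^(1/0.654) = 19.483^1.529 ≈ 93.74 hPa.
P_c ≤ 1009 − 93.74 = 915.26, so the highest integer P_c is 915 hPa.

915 hPa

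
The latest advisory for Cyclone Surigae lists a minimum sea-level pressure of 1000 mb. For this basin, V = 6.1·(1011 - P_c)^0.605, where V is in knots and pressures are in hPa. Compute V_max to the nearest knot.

ΔP = 1011 − 1000 = 11 mb.
11^0.605 ≈ 4.266.
V ≈ 6.1 × 4.266 ≈ 26.0 kt.

26 kt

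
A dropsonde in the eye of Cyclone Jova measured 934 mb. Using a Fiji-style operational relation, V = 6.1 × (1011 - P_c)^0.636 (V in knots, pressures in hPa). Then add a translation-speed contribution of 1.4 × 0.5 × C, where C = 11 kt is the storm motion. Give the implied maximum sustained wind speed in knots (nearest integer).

104 kt

ΔP = 1011 − 934 = 77 mb.
77^0.636 ≈ 15.842.
V ≈ 6.1 × 15.842 ≈ 96.6 kt.
Translation term: 1.4 × 0.5 × 11 = 7.7 kt.
Corrected V ≈ 104.3 kt → 104 kt.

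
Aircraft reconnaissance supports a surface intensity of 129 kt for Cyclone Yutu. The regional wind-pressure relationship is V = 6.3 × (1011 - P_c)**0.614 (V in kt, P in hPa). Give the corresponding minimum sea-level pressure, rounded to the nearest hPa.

874 hPa

ΔP = (V / 6.3)^(1/0.614) = (129/6.3)^1.629.
129/6.3 = 20.476; 20.476^1.629 ≈ 136.64 hPa.
P_c = 1011 − 136.64 = 874.36 ≈ 874 hPa.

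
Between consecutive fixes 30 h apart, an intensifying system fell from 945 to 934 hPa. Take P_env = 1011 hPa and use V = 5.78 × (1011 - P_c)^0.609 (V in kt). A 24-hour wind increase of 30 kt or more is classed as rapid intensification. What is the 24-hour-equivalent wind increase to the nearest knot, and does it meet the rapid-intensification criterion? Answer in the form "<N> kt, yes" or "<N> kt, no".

V₁: ΔP = 66, V ≈ 5.78 × 66^0.609 ≈ 74.14 kt.
V₂: ΔP = 77, V ≈ 5.78 × 77^0.609 ≈ 81.43 kt.
ΔV over 30 h = 7.29 kt → 24 h equivalent = 7.29 × 24/30 ≈ 5.83 kt.
6 kt < 30 kt ⇒ not rapid intensification.

6 kt, no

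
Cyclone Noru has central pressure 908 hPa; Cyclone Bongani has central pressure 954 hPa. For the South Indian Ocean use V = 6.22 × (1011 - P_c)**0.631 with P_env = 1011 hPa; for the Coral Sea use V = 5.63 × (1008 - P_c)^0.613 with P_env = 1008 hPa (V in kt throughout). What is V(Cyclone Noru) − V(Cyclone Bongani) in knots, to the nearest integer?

51 kt

Cyclone Noru: ΔP = 103; V ≈ 6.22 × 103^0.631 ≈ 115.85 kt.
Cyclone Bongani: ΔP = 54; V ≈ 5.63 × 54^0.613 ≈ 64.93 kt.
Difference ≈ 115.85 − 64.93 = 50.92 → 51 kt.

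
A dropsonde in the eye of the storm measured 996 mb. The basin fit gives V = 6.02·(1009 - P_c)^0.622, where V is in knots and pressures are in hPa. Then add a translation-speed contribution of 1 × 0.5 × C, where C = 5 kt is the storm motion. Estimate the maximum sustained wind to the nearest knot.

32 kt

ΔP = 1009 − 996 = 13 mb.
13^0.622 ≈ 4.930.
V ≈ 6.02 × 4.930 ≈ 29.7 kt.
Translation term: 1 × 0.5 × 5 = 2.5 kt.
Corrected V ≈ 32.2 kt → 32 kt.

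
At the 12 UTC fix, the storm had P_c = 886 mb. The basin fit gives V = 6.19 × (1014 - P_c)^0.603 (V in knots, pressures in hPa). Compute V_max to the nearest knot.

115 kt

ΔP = 1014 − 886 = 128 mb.
128^0.603 ≈ 18.649.
V ≈ 6.19 × 18.649 ≈ 115.4 kt.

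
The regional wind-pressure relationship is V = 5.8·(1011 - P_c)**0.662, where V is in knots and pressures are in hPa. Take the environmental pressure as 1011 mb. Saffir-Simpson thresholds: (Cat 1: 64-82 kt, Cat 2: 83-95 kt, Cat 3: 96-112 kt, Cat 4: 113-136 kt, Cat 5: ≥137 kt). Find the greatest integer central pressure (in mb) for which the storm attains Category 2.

Category 2 begins at V = 83 kt.
Required ΔP = (83/5.8)^(1/0.662) = 14.310^1.511 ≈ 55.68 mb.
P_c ≤ 1011 − 55.68 = 955.32, so the highest integer P_c is 955 mb.

955 mb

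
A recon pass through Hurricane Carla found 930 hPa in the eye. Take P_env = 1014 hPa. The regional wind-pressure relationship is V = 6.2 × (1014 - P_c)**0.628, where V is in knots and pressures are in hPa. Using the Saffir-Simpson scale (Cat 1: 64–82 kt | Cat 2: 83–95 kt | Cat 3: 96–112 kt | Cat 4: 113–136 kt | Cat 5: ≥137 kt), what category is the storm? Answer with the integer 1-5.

ΔP = 1014 − 930 = 84 hPa.
V ≈ 6.2 × 84^0.628 = 6.2 × 16.16 ≈ 100 kt.
100 kt falls in the Category 3 band.

3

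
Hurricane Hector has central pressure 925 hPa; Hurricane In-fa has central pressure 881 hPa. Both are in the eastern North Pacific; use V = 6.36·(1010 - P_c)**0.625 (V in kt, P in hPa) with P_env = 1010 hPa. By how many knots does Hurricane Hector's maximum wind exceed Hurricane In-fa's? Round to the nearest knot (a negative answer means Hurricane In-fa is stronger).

Hurricane Hector: ΔP = 85; V ≈ 6.36 × 85^0.625 ≈ 102.17 kt.
Hurricane In-fa: ΔP = 129; V ≈ 6.36 × 129^0.625 ≈ 132.61 kt.
Difference ≈ 102.17 − 132.61 = -30.44 → -30 kt.

-30 kt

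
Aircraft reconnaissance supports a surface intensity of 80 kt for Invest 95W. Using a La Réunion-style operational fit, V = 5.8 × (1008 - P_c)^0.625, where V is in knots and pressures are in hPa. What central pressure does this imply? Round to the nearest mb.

ΔP = (V / 5.8)^(1/0.625) = (80/5.8)^1.600.
80/5.8 = 13.793; 13.793^1.600 ≈ 66.60 mb.
P_c = 1008 − 66.60 = 941.40 ≈ 941 mb.

941 mb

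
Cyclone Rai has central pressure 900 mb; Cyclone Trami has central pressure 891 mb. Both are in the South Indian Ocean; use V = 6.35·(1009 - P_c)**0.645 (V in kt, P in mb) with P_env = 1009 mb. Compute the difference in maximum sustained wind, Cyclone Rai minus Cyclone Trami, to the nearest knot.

-7 kt

Cyclone Rai: ΔP = 109; V ≈ 6.35 × 109^0.645 ≈ 130.89 kt.
Cyclone Trami: ΔP = 118; V ≈ 6.35 × 118^0.645 ≈ 137.76 kt.
Difference ≈ 130.89 − 137.76 = -6.87 → -7 kt.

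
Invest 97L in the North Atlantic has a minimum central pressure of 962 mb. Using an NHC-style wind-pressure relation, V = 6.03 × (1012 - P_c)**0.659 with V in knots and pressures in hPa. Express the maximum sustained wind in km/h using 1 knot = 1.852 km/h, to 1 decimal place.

147.1 km/h

ΔP = 1012 − 962 = 50 mb.
V ≈ 6.03 × 50^0.659 = 6.03 × 13.171 ≈ 79.422 kt.
79.422 × 1.852 ≈ 147.09 km/h → 147.1 km/h.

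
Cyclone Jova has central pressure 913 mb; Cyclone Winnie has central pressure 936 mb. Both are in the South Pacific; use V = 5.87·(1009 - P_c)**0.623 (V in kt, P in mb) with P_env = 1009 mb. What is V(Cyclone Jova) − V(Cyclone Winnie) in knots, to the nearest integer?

Cyclone Jova: ΔP = 96; V ≈ 5.87 × 96^0.623 ≈ 100.83 kt.
Cyclone Winnie: ΔP = 73; V ≈ 5.87 × 73^0.623 ≈ 85.01 kt.
Difference ≈ 100.83 − 85.01 = 15.82 → 16 kt.

16 kt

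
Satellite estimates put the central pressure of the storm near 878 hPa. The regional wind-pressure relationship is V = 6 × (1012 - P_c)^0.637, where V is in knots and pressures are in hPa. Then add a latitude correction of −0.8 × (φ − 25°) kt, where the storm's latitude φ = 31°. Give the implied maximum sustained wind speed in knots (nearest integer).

131 kt

ΔP = 1012 − 878 = 134 hPa.
134^0.637 ≈ 22.645.
V ≈ 6 × 22.645 ≈ 135.9 kt.
Latitude correction: −0.8 × (31 − 25) = -4.8 kt.
Corrected V ≈ 131.1 kt → 131 kt.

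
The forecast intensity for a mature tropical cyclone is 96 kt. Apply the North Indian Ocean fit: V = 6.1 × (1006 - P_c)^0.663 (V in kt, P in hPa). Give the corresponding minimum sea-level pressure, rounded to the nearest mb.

ΔP = (V / 6.1)^(1/0.663) = (96/6.1)^1.508.
96/6.1 = 15.738; 15.738^1.508 ≈ 63.88 mb.
P_c = 1006 − 63.88 = 942.12 ≈ 942 mb.

942 mb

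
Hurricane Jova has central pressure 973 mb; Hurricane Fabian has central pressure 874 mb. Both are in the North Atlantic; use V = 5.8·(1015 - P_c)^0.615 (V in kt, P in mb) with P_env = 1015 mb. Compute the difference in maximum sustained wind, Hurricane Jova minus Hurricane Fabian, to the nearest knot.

Hurricane Jova: ΔP = 42; V ≈ 5.8 × 42^0.615 ≈ 57.77 kt.
Hurricane Fabian: ΔP = 141; V ≈ 5.8 × 141^0.615 ≈ 121.67 kt.
Difference ≈ 57.77 − 121.67 = -63.90 → -64 kt.

-64 kt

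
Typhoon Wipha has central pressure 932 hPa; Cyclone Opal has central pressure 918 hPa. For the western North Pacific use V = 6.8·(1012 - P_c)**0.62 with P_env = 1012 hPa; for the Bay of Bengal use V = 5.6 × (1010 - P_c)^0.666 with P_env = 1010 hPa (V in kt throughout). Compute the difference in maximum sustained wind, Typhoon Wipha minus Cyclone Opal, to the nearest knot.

Typhoon Wipha: ΔP = 80; V ≈ 6.8 × 80^0.62 ≈ 102.90 kt.
Cyclone Opal: ΔP = 92; V ≈ 5.6 × 92^0.666 ≈ 113.78 kt.
Difference ≈ 102.90 − 113.78 = -10.88 → -11 kt.

-11 kt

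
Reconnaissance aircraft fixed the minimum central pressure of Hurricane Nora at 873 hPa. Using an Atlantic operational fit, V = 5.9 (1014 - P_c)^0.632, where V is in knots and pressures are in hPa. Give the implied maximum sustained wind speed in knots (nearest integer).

135 kt

ΔP = 1014 − 873 = 141 hPa.
141^0.632 ≈ 22.820.
V ≈ 5.9 × 22.820 ≈ 134.6 kt.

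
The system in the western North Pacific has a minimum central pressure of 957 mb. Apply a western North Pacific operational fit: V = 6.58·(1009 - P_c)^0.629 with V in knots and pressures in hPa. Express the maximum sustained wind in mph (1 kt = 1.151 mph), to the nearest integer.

ΔP = 1009 − 957 = 52 mb.
V ≈ 6.58 × 52^0.629 = 6.58 × 12.005 ≈ 78.994 kt.
78.994 × 1.151 ≈ 90.92 mph → 91 mph.

91 mph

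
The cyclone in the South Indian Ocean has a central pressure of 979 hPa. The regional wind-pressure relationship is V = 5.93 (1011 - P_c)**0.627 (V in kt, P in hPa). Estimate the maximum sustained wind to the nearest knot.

ΔP = 1011 − 979 = 32 hPa.
32^0.627 ≈ 8.785.
V ≈ 5.93 × 8.785 ≈ 52.1 kt.

52 kt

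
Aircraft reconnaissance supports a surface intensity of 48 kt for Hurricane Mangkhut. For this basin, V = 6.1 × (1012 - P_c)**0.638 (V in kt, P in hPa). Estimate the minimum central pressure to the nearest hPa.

ΔP = (V / 6.1)^(1/0.638) = (48/6.1)^1.567.
48/6.1 = 7.869; 7.869^1.567 ≈ 25.37 hPa.
P_c = 1012 − 25.37 = 986.63 ≈ 987 hPa.

987 hPa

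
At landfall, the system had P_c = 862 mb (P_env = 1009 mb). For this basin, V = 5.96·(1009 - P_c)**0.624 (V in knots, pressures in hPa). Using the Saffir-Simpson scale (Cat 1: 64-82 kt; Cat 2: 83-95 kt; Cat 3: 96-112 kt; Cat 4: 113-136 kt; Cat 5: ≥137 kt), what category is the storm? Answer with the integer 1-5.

4

ΔP = 1009 − 862 = 147 mb.
V ≈ 5.96 × 147^0.624 = 5.96 × 22.51 ≈ 134 kt.
134 kt falls in the Category 4 band.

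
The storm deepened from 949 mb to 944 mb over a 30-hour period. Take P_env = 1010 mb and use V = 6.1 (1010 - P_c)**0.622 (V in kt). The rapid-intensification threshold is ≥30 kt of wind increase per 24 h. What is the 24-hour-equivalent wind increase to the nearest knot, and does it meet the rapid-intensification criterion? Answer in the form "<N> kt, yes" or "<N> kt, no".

V₁: ΔP = 61, V ≈ 6.1 × 61^0.622 ≈ 78.67 kt.
V₂: ΔP = 66, V ≈ 6.1 × 66^0.622 ≈ 82.62 kt.
ΔV over 30 h = 3.95 kt → 24 h equivalent = 3.95 × 24/30 ≈ 3.16 kt.
3 kt < 30 kt ⇒ not rapid intensification.

3 kt, no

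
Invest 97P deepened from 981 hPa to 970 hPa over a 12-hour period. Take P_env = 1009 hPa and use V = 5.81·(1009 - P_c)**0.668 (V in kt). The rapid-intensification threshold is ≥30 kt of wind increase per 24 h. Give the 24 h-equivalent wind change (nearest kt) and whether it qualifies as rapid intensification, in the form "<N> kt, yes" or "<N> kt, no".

27 kt, no

V₁: ΔP = 28, V ≈ 5.81 × 28^0.668 ≈ 53.81 kt.
V₂: ΔP = 39, V ≈ 5.81 × 39^0.668 ≈ 67.14 kt.
ΔV over 12 h = 13.33 kt → 24 h equivalent = 13.33 × 24/12 ≈ 26.66 kt.
27 kt < 30 kt ⇒ not rapid intensification.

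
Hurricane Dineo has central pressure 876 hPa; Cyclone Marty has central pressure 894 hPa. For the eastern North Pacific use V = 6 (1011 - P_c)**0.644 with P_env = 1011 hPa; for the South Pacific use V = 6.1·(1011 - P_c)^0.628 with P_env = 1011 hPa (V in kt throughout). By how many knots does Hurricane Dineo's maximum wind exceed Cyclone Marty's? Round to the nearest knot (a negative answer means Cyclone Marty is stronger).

Hurricane Dineo: ΔP = 135; V ≈ 6 × 135^0.644 ≈ 141.28 kt.
Cyclone Marty: ΔP = 117; V ≈ 6.1 × 117^0.628 ≈ 121.38 kt.
Difference ≈ 141.28 − 121.38 = 19.90 → 20 kt.

20 kt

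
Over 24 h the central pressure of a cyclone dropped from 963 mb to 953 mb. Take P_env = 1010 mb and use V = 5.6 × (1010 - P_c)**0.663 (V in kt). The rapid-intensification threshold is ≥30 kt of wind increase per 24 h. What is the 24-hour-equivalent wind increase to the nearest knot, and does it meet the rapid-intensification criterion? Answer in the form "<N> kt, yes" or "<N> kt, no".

10 kt, no

V₁: ΔP = 47, V ≈ 5.6 × 47^0.663 ≈ 71.91 kt.
V₂: ΔP = 57, V ≈ 5.6 × 57^0.663 ≈ 81.72 kt.
ΔV over 24 h = 9.81 kt → 24 h equivalent = 9.81 × 24/24 ≈ 9.81 kt.
10 kt < 30 kt ⇒ not rapid intensification.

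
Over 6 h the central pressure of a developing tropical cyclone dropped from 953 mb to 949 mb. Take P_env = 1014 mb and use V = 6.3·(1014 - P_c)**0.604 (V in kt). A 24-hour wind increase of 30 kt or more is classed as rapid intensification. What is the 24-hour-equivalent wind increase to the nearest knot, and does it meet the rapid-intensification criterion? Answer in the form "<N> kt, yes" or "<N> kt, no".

V₁: ΔP = 61, V ≈ 6.3 × 61^0.604 ≈ 75.45 kt.
V₂: ΔP = 65, V ≈ 6.3 × 65^0.604 ≈ 78.40 kt.
ΔV over 6 h = 2.95 kt → 24 h equivalent = 2.95 × 24/6 ≈ 11.80 kt.
12 kt < 30 kt ⇒ not rapid intensification.

12 kt, no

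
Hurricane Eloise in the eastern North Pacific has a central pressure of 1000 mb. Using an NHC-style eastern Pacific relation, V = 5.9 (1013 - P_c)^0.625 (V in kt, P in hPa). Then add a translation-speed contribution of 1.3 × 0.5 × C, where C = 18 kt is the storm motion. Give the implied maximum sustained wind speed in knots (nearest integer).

ΔP = 1013 − 1000 = 13 mb.
13^0.625 ≈ 4.968.
V ≈ 5.9 × 4.968 ≈ 29.3 kt.
Translation term: 1.3 × 0.5 × 18 = 11.7 kt.
Corrected V ≈ 41 kt → 41 kt.

41 kt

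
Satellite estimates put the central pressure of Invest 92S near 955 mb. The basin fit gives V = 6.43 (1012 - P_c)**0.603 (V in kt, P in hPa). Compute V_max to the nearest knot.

74 kt

ΔP = 1012 − 955 = 57 mb.
57^0.603 ≈ 11.450.
V ≈ 6.43 × 11.450 ≈ 73.6 kt.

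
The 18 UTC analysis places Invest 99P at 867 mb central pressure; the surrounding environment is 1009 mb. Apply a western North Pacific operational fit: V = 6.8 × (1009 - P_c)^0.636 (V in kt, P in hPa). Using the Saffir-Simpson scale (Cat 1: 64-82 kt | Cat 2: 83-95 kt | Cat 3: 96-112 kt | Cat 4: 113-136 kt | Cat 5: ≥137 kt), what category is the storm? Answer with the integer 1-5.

5

ΔP = 1009 − 867 = 142 mb.
V ≈ 6.8 × 142^0.636 = 6.8 × 23.38 ≈ 159 kt.
159 kt falls in the Category 5 band.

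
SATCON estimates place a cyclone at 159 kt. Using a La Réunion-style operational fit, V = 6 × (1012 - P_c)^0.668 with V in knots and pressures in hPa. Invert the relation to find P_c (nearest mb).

ΔP = (V / 6)^(1/0.668) = (159/6)^1.497.
159/6 = 26.500; 26.500^1.497 ≈ 135.09 mb.
P_c = 1012 − 135.09 = 876.91 ≈ 877 mb.

877 mb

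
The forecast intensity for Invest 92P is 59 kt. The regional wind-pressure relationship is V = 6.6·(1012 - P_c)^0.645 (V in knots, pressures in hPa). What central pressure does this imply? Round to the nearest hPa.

982 hPa

ΔP = (V / 6.6)^(1/0.645) = (59/6.6)^1.550.
59/6.6 = 8.939; 8.939^1.550 ≈ 29.85 hPa.
P_c = 1012 − 29.85 = 982.15 ≈ 982 hPa.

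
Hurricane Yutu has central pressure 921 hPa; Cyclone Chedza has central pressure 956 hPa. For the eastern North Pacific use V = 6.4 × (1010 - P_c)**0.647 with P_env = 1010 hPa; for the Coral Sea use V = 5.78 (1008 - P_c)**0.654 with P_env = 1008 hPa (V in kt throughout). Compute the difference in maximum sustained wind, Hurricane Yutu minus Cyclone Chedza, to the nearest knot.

Hurricane Yutu: ΔP = 89; V ≈ 6.4 × 89^0.647 ≈ 116.80 kt.
Cyclone Chedza: ΔP = 52; V ≈ 5.78 × 52^0.654 ≈ 76.59 kt.
Difference ≈ 116.80 − 76.59 = 40.21 → 40 kt.

40 kt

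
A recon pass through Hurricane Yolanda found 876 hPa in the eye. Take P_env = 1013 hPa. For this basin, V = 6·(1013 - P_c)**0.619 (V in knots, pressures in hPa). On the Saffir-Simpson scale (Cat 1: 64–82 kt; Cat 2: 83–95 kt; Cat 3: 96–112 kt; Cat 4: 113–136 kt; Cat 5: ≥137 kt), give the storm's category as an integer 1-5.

4

ΔP = 1013 − 876 = 137 hPa.
V ≈ 6 × 137^0.619 = 6 × 21.02 ≈ 126 kt.
126 kt falls in the Category 4 band.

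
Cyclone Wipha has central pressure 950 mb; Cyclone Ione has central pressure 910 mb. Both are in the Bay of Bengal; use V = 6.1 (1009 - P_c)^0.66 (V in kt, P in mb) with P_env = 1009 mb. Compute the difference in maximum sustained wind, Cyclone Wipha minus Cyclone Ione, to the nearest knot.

-37 kt

Cyclone Wipha: ΔP = 59; V ≈ 6.1 × 59^0.66 ≈ 89.97 kt.
Cyclone Ione: ΔP = 99; V ≈ 6.1 × 99^0.66 ≈ 126.60 kt.
Difference ≈ 89.97 − 126.60 = -36.63 → -37 kt.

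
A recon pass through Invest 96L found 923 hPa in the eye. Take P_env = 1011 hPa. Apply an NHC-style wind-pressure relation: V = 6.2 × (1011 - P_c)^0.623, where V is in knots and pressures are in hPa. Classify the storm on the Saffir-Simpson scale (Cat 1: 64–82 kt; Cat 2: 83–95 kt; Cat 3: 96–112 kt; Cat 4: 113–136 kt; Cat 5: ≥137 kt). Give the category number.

3

ΔP = 1011 − 923 = 88 hPa.
V ≈ 6.2 × 88^0.623 = 6.2 × 16.27 ≈ 101 kt.
101 kt falls in the Category 3 band.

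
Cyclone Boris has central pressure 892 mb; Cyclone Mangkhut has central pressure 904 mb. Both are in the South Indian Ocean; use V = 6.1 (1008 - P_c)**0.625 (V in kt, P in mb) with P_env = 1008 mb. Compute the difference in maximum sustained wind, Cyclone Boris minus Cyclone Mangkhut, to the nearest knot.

8 kt

Cyclone Boris: ΔP = 116; V ≈ 6.1 × 116^0.625 ≈ 119.02 kt.
Cyclone Mangkhut: ΔP = 104; V ≈ 6.1 × 104^0.625 ≈ 111.17 kt.
Difference ≈ 119.02 − 111.17 = 7.85 → 8 kt.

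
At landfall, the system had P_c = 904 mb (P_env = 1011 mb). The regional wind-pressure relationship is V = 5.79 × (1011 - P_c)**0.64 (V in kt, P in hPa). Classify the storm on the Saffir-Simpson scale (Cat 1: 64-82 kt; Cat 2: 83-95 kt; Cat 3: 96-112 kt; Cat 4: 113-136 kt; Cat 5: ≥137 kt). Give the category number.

ΔP = 1011 − 904 = 107 mb.
V ≈ 5.79 × 107^0.64 = 5.79 × 19.90 ≈ 115 kt.
115 kt falls in the Category 4 band.

4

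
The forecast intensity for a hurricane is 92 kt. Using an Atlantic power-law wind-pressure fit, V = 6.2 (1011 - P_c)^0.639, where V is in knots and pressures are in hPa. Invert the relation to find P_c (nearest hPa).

943 hPa

ΔP = (V / 6.2)^(1/0.639) = (92/6.2)^1.565.
92/6.2 = 14.839; 14.839^1.565 ≈ 68.10 hPa.
P_c = 1011 − 68.10 = 942.90 ≈ 943 hPa.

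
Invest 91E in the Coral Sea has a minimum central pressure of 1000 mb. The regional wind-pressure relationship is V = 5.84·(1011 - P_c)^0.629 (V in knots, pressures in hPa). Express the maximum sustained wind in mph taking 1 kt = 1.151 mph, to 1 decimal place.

ΔP = 1011 − 1000 = 11 mb.
V ≈ 5.84 × 11^0.629 = 5.84 × 4.519 ≈ 26.391 kt.
26.391 × 1.151 ≈ 30.38 mph → 30.4 mph.

30.4 mph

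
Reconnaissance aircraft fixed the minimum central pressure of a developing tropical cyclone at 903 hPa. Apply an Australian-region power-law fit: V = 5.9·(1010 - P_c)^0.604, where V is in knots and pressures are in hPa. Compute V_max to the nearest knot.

99 kt

ΔP = 1010 − 903 = 107 hPa.
107^0.604 ≈ 16.817.
V ≈ 5.9 × 16.817 ≈ 99.2 kt.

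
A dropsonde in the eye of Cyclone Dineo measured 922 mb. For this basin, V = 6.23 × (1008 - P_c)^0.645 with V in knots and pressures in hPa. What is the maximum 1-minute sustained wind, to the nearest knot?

ΔP = 1008 − 922 = 86 mb.
86^0.645 ≈ 17.691.
V ≈ 6.23 × 17.691 ≈ 110.2 kt.

110 kt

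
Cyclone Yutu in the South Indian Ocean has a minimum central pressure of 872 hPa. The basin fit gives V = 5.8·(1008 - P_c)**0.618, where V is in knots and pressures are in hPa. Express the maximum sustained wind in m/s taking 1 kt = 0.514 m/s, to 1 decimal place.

62.1 m/s

ΔP = 1008 − 872 = 136 hPa.
V ≈ 5.8 × 136^0.618 = 5.8 × 20.822 ≈ 120.769 kt.
120.769 × 0.514 ≈ 62.08 m/s → 62.1 m/s.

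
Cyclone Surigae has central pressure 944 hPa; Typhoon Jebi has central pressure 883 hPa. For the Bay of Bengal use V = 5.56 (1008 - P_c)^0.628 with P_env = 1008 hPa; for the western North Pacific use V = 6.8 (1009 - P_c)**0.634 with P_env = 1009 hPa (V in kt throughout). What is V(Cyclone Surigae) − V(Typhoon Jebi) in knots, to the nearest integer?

Cyclone Surigae: ΔP = 64; V ≈ 5.56 × 64^0.628 ≈ 75.75 kt.
Typhoon Jebi: ΔP = 126; V ≈ 6.8 × 126^0.634 ≈ 145.93 kt.
Difference ≈ 75.75 − 145.93 = -70.18 → -70 kt.

-70 kt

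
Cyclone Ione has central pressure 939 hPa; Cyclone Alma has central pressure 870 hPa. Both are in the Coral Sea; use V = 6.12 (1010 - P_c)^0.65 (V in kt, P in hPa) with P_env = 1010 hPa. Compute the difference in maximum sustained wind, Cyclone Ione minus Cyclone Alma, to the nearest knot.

-54 kt

Cyclone Ione: ΔP = 71; V ≈ 6.12 × 71^0.65 ≈ 97.74 kt.
Cyclone Alma: ΔP = 140; V ≈ 6.12 × 140^0.65 ≈ 151.96 kt.
Difference ≈ 97.74 − 151.96 = -54.22 → -54 kt.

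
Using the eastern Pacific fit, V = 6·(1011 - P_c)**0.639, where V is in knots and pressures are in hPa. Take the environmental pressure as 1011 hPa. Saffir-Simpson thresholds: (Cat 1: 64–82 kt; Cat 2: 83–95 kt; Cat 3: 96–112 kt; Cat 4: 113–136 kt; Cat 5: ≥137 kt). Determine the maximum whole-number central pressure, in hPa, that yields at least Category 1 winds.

Category 1 begins at V = 64 kt.
Required ΔP = (64/6)^(1/0.639) = 10.667^1.565 ≈ 40.63 hPa.
P_c ≤ 1011 − 40.63 = 970.37, so the highest integer P_c is 970 hPa.

970 hPa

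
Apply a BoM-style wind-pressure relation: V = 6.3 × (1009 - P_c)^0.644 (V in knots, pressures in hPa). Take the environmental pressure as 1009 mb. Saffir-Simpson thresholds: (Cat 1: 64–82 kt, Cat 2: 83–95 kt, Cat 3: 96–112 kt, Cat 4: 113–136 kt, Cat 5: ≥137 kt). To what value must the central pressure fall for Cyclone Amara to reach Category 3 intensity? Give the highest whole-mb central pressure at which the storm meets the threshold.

Category 3 begins at V = 96 kt.
Required ΔP = (96/6.3)^(1/0.644) = 15.238^1.553 ≈ 68.68 mb.
P_c ≤ 1009 − 68.68 = 940.32, so the highest integer P_c is 940 mb.

940 mb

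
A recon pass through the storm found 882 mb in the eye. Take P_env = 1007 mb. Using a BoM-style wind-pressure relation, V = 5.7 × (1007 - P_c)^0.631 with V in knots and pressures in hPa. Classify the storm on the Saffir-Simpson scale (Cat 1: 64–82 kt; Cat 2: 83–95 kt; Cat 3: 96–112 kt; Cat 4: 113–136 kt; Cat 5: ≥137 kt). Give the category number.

4

ΔP = 1007 − 882 = 125 mb.
V ≈ 5.7 × 125^0.631 = 5.7 × 21.05 ≈ 120 kt.
120 kt falls in the Category 4 band.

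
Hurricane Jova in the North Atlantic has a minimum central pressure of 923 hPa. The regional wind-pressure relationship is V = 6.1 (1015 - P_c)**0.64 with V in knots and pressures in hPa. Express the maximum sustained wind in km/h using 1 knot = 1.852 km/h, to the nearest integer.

204 km/h

ΔP = 1015 − 923 = 92 hPa.
V ≈ 6.1 × 92^0.64 = 6.1 × 18.064 ≈ 110.193 kt.
110.193 × 1.852 ≈ 204.08 km/h → 204 km/h.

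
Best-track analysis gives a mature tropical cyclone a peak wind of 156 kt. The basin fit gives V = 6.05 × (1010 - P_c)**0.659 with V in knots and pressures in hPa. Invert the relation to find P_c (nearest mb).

ΔP = (V / 6.05)^(1/0.659) = (156/6.05)^1.517.
156/6.05 = 25.785; 25.785^1.517 ≈ 138.57 mb.
P_c = 1010 − 138.57 = 871.43 ≈ 871 mb.

871 mb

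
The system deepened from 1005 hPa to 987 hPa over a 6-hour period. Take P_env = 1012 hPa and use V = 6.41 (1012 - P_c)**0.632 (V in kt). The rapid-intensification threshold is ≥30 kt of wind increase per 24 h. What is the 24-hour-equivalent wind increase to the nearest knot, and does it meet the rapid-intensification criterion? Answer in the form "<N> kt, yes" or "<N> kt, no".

108 kt, yes

V₁: ΔP = 7, V ≈ 6.41 × 7^0.632 ≈ 21.93 kt.
V₂: ΔP = 25, V ≈ 6.41 × 25^0.632 ≈ 49.02 kt.
ΔV over 6 h = 27.09 kt → 24 h equivalent = 27.09 × 24/6 ≈ 108.36 kt.
108 kt ≥ 30 kt ⇒ rapid intensification.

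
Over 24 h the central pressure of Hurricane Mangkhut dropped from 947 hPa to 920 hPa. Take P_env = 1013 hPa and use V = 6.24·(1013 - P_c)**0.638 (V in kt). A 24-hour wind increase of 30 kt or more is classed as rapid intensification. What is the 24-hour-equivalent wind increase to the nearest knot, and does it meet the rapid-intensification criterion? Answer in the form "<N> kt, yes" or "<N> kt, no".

22 kt, no

V₁: ΔP = 66, V ≈ 6.24 × 66^0.638 ≈ 90.38 kt.
V₂: ΔP = 93, V ≈ 6.24 × 93^0.638 ≈ 112.48 kt.
ΔV over 24 h = 22.10 kt → 24 h equivalent = 22.10 × 24/24 ≈ 22.10 kt.
22 kt < 30 kt ⇒ not rapid intensification.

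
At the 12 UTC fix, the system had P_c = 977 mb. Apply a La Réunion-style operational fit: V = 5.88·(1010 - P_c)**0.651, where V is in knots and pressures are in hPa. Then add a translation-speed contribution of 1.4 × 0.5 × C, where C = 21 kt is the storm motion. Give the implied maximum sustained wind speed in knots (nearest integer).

ΔP = 1010 − 977 = 33 mb.
33^0.651 ≈ 9.740.
V ≈ 5.88 × 9.740 ≈ 57.3 kt.
Translation term: 1.4 × 0.5 × 21 = 14.7 kt.
Corrected V ≈ 72 kt → 72 kt.

72 kt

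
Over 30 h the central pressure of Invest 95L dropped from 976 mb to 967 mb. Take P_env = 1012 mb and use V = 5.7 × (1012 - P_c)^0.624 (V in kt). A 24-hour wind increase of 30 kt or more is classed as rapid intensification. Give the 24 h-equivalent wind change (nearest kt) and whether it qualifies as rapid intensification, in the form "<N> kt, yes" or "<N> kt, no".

V₁: ΔP = 36, V ≈ 5.7 × 36^0.624 ≈ 53.33 kt.
V₂: ΔP = 45, V ≈ 5.7 × 45^0.624 ≈ 61.30 kt.
ΔV over 30 h = 7.97 kt → 24 h equivalent = 7.97 × 24/30 ≈ 6.38 kt.
6 kt < 30 kt ⇒ not rapid intensification.

6 kt, no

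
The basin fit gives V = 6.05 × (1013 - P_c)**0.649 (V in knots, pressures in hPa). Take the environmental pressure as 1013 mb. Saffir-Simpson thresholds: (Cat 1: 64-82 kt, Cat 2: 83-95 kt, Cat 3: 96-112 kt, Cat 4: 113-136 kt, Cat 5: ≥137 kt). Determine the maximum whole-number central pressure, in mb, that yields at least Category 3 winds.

942 mb

Category 3 begins at V = 96 kt.
Required ΔP = (96/6.05)^(1/0.649) = 15.868^1.541 ≈ 70.76 mb.
P_c ≤ 1013 − 70.76 = 942.24, so the highest integer P_c is 942 mb.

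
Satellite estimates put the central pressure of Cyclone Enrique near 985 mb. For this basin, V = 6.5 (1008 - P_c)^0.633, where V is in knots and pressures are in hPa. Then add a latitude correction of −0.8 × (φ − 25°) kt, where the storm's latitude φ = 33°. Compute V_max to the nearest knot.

ΔP = 1008 − 985 = 23 mb.
23^0.633 ≈ 7.277.
V ≈ 6.5 × 7.277 ≈ 47.3 kt.
Latitude correction: −0.8 × (33 − 25) = -6.4 kt.
Corrected V ≈ 40.9 kt → 41 kt.

41 kt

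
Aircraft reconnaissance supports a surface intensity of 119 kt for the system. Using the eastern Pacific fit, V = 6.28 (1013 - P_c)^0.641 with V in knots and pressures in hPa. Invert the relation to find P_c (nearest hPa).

915 hPa

ΔP = (V / 6.28)^(1/0.641) = (119/6.28)^1.560.
119/6.28 = 18.949; 18.949^1.560 ≈ 98.43 hPa.
P_c = 1013 − 98.43 = 914.57 ≈ 915 hPa.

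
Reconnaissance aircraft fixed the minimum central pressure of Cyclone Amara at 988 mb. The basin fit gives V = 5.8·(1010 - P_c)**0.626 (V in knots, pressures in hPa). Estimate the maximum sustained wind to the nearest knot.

ΔP = 1010 − 988 = 22 mb.
22^0.626 ≈ 6.924.
V ≈ 5.8 × 6.924 ≈ 40.2 kt.

40 kt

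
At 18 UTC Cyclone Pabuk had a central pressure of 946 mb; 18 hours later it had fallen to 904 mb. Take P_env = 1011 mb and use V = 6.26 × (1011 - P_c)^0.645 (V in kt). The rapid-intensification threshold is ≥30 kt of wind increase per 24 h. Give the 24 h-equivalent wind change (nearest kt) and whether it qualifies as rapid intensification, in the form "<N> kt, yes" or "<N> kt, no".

V₁: ΔP = 65, V ≈ 6.26 × 65^0.645 ≈ 92.45 kt.
V₂: ΔP = 107, V ≈ 6.26 × 107^0.645 ≈ 127.50 kt.
ΔV over 18 h = 35.05 kt → 24 h equivalent = 35.05 × 24/18 ≈ 46.73 kt.
47 kt ≥ 30 kt ⇒ rapid intensification.

47 kt, yes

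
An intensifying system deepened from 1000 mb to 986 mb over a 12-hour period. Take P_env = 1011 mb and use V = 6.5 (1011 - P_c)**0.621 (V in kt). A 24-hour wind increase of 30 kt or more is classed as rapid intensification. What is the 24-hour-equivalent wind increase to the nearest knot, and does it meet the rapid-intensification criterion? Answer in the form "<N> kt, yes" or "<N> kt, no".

38 kt, yes

V₁: ΔP = 11, V ≈ 6.5 × 11^0.621 ≈ 28.81 kt.
V₂: ΔP = 25, V ≈ 6.5 × 25^0.621 ≈ 47.98 kt.
ΔV over 12 h = 19.17 kt → 24 h equivalent = 19.17 × 24/12 ≈ 38.34 kt.
38 kt ≥ 30 kt ⇒ rapid intensification.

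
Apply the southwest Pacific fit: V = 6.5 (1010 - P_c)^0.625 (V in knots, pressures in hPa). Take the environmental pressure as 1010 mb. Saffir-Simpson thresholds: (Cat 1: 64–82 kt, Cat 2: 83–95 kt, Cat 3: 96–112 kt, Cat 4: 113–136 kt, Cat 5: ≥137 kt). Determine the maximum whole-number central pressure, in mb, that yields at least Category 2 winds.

951 mb

Category 2 begins at V = 83 kt.
Required ΔP = (83/6.5)^(1/0.625) = 12.769^1.600 ≈ 58.87 mb.
P_c ≤ 1010 − 58.87 = 951.13, so the highest integer P_c is 951 mb.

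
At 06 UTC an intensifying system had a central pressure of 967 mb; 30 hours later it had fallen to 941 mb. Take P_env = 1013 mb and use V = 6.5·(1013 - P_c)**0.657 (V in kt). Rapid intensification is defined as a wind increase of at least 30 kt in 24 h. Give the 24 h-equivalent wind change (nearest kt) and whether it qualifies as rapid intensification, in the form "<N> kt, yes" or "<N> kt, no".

22 kt, no

V₁: ΔP = 46, V ≈ 6.5 × 46^0.657 ≈ 80.42 kt.
V₂: ΔP = 72, V ≈ 6.5 × 72^0.657 ≈ 107.94 kt.
ΔV over 30 h = 27.52 kt → 24 h equivalent = 27.52 × 24/30 ≈ 22.02 kt.
22 kt < 30 kt ⇒ not rapid intensification.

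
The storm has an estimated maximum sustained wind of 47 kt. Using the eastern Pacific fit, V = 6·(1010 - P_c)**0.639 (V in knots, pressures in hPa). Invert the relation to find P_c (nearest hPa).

985 hPa

ΔP = (V / 6)^(1/0.639) = (47/6)^1.565.
47/6 = 7.833; 7.833^1.565 ≈ 25.06 hPa.
P_c = 1010 − 25.06 = 984.94 ≈ 985 hPa.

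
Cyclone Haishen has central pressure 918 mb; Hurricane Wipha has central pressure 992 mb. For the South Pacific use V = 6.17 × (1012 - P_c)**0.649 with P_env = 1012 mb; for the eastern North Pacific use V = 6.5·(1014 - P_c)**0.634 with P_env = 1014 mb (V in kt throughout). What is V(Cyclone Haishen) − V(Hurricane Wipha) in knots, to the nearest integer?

72 kt

Cyclone Haishen: ΔP = 94; V ≈ 6.17 × 94^0.649 ≈ 117.72 kt.
Hurricane Wipha: ΔP = 22; V ≈ 6.5 × 22^0.634 ≈ 46.13 kt.
Difference ≈ 117.72 − 46.13 = 71.59 → 72 kt.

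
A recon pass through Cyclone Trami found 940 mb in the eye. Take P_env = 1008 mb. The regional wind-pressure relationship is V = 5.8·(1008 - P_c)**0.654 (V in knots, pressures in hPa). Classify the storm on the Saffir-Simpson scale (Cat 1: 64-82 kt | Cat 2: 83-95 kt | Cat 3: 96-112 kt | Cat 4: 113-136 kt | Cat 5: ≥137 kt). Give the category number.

ΔP = 1008 − 940 = 68 mb.
V ≈ 5.8 × 68^0.654 = 5.8 × 15.79 ≈ 92 kt.
92 kt falls in the Category 2 band.

2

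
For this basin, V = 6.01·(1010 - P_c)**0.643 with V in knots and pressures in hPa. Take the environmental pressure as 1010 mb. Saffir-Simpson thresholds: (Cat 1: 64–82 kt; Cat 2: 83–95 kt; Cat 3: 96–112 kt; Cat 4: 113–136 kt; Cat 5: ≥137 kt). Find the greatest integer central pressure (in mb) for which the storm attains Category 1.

970 mb

Category 1 begins at V = 64 kt.
Required ΔP = (64/6.01)^(1/0.643) = 10.649^1.555 ≈ 39.60 mb.
P_c ≤ 1010 − 39.60 = 970.40, so the highest integer P_c is 970 mb.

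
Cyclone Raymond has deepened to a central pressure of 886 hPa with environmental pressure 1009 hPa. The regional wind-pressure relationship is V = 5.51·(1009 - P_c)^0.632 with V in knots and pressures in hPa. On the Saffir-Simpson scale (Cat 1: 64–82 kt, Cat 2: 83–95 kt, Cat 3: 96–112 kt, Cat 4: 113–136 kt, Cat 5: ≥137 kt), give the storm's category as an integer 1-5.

ΔP = 1009 − 886 = 123 hPa.
V ≈ 5.51 × 123^0.632 = 5.51 × 20.93 ≈ 115 kt.
115 kt falls in the Category 4 band.

4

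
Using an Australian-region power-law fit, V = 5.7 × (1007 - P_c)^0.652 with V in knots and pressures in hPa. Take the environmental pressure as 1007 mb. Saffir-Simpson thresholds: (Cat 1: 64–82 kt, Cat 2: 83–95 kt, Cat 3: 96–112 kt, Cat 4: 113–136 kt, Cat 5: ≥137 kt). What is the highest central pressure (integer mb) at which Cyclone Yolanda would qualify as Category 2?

946 mb

Category 2 begins at V = 83 kt.
Required ΔP = (83/5.7)^(1/0.652) = 14.561^1.534 ≈ 60.82 mb.
P_c ≤ 1007 − 60.82 = 946.18, so the highest integer P_c is 946 mb.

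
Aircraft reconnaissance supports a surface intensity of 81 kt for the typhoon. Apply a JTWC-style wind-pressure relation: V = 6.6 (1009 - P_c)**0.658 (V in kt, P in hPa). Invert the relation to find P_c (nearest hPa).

ΔP = (V / 6.6)^(1/0.658) = (81/6.6)^1.520.
81/6.6 = 12.273; 12.273^1.520 ≈ 45.18 hPa.
P_c = 1009 − 45.18 = 963.82 ≈ 964 hPa.

964 hPa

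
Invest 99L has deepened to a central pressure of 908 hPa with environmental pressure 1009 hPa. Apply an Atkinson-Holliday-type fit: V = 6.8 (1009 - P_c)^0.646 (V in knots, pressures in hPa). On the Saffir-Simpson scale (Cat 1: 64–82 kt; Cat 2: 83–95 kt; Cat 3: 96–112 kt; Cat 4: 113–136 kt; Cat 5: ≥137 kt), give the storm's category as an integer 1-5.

ΔP = 1009 − 908 = 101 hPa.
V ≈ 6.8 × 101^0.646 = 6.8 × 19.71 ≈ 134 kt.
134 kt falls in the Category 4 band.

4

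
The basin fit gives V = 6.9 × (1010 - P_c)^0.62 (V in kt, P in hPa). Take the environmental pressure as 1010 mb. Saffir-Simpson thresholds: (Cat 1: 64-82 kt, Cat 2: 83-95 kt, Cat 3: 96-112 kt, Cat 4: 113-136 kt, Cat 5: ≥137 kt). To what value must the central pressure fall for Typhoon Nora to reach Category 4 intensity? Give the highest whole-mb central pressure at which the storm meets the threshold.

919 mb

Category 4 begins at V = 113 kt.
Required ΔP = (113/6.9)^(1/0.62) = 16.377^1.613 ≈ 90.87 mb.
P_c ≤ 1010 − 90.87 = 919.13, so the highest integer P_c is 919 mb.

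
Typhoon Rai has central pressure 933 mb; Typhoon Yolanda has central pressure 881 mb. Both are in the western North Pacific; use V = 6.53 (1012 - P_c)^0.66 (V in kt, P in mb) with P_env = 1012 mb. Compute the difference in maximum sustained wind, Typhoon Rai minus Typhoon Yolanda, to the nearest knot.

-46 kt

Typhoon Rai: ΔP = 79; V ≈ 6.53 × 79^0.66 ≈ 116.77 kt.
Typhoon Yolanda: ΔP = 131; V ≈ 6.53 × 131^0.66 ≈ 163.05 kt.
Difference ≈ 116.77 − 163.05 = -46.28 → -46 kt.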